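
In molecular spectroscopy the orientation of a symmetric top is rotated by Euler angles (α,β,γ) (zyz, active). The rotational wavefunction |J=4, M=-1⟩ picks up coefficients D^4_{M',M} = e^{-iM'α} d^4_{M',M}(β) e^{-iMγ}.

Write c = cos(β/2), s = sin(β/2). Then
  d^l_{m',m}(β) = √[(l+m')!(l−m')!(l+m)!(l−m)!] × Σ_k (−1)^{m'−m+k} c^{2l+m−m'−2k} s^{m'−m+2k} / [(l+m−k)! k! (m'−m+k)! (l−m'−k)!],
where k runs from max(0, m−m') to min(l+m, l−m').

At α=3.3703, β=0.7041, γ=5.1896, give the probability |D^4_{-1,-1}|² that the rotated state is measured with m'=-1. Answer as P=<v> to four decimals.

P=0.0917

First d^4_{-1,-1}(β=0.7041), then the phase factors e^{-i(-1)α} and e^{-i(-1)γ}:
Half-angle: c=0.938668, s=0.344823. N=√(6·120·6·120)=720.000000
Admissible k: 0..3 (factorial args all ≥0)
  k=0: (−1)^0·720.0000/(720)·0.9387^8·0.3448^0 = +0.602692
  k=1: (−1)^1·720.0000/(48)·0.9387^6·0.3448^2 = -1.219986
  k=2: (−1)^2·720.0000/(24)·0.9387^4·0.3448^4 = +0.329271
  k=3: (−1)^3·720.0000/(72)·0.9387^2·0.3448^6 = -0.014812
d^4_{-1,-1}(0.7041) = +0.602692 -1.219986 +0.329271 -0.014812 = -0.302835
|D^4_{-1,-1}|² = |d^4_{-1,-1}(β)|² = (-0.302835)² = 0.091709 (the z-rotation phases have unit modulus)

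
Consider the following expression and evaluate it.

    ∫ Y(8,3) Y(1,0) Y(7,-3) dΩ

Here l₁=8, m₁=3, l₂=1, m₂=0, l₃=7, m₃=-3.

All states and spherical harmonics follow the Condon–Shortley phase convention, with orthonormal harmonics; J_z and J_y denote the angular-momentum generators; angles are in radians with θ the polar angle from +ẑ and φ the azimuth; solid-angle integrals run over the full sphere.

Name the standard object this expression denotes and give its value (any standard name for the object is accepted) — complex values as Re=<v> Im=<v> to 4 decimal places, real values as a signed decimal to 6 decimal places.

Gaunt coefficient, -0.226917

This is a Gaunt coefficient — the integral of a triple product of spherical harmonics over the sphere.
m-sum 0 ✓  L=16 even ✓  7≤7≤9 ✓
Π(2lᵢ+1) = 17×3×15 = 765
triangle coeff Δ(8,1,7) = 1/2040
Σ_t [1,1]: t=1:−1/25401600 = -1/25401600
(3j)²=8/255 [(8 1 7; 0 0 0)], sign=+1
Σ_t [1,1]: t=1:−1/87091200 = -1/87091200
(3j)²=11/408 [(8 1 7; 3 0 -3)], sign=-1
⇒ 4πI² = 11/17
I = (-1)√(11/17/(4π)) = -0.22691696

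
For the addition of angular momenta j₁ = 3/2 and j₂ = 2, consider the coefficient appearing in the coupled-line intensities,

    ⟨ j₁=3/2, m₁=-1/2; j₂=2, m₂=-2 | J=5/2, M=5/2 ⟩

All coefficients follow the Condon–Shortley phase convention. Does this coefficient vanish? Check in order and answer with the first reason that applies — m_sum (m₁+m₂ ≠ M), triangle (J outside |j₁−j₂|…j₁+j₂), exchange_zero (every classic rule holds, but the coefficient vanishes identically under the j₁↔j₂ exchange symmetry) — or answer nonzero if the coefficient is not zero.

m_sum

m-sum: m₁+m₂ = -1/2+(-2) = -5/2, M = 5/2  ✗ ⇒ coefficient is 0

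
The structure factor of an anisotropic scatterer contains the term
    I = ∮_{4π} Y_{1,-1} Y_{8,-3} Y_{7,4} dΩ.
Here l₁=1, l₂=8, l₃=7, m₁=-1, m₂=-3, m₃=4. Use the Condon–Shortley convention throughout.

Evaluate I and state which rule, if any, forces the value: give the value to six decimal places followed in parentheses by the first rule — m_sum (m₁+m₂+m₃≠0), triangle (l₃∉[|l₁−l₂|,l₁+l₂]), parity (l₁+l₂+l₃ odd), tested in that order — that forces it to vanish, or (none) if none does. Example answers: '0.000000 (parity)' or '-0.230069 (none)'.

-0.096758 (none)

m-sum 0 ✓  L=16 even ✓  7≤7≤9 ✓
Π(2lᵢ+1) = 3×17×15 = 765
triangle coeff Δ(1,8,7) = 1/2040
Σ_t [1,1]: t=1:−1/25401600 = -1/25401600
(3j)²=8/255 [(1 8 7; 0 0 0)], sign=+1
Σ_t [2,2]: t=2:+1/479001600 = 1/479001600
(3j)²=1/204 [(1 8 7; -1 -3 4)], sign=-1
⇒ 4πI² = 2/17
I = (-1)√(2/17/(4π)) = -0.09675772
No selection rule forces the value: the integral is nonzero (none).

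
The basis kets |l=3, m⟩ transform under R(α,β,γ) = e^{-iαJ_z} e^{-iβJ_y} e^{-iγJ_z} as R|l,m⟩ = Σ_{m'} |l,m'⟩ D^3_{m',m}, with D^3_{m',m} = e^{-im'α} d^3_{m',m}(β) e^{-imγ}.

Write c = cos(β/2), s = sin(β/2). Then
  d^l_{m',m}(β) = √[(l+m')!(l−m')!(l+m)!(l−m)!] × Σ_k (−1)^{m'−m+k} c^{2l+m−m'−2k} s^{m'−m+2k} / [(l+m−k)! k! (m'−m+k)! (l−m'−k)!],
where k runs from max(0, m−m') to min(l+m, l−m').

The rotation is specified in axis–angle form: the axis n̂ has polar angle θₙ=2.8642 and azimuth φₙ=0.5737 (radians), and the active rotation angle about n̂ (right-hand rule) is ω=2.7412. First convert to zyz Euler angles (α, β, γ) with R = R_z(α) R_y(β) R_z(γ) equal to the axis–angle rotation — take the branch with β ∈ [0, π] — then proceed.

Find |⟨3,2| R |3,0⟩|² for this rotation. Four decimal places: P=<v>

P=0.0982

Axis–angle → zyz. n̂ = (sinθₙcosφₙ, sinθₙsinφₙ, cosθₙ) = (+0.230005, +0.148630, -0.961773), ω = 2.7412.
R = I cosω + sinω [n̂]ₓ + (1−cosω) n̂n̂ᵀ gives
  R = [-0.819287, +0.440547, -0.366997; -0.309212, -0.878474, -0.364241; -0.482862, -0.184938, +0.855945]
β = atan2(√(R₁₃²+R₂₃²), R₃₃) = 0.543421; α = atan2(R₂₃, R₁₃) mod 2π = 3.923223; γ = atan2(R₃₂, −R₃₁) mod 2π = 5.917416
First d^3_{2,0}(β=0.5434), then the phase factors e^{-i(2)α} and e^{-i(0)γ}:
c=cos(0.543421/2)=0.963313, s=sin(0.543421/2)=0.268379; N=√[120·1·6·6]=65.726707
k: max(0,(0)−(2))=0 … min(3+(0),3−(2))=1
  k=0: (−1)^2·65.7267/(12)·0.9633^4·0.2684^2 = +0.339726
  k=1: (−1)^3·65.7267/(12)·0.9633^2·0.2684^4 = -0.026369
d^3_{2,0}(0.5434) = +0.339726 -0.026369 = +0.313358
|D^3_{2,0}|² = |d^3_{2,0}(β)|² = (+0.313358)² = 0.098193 (the z-rotation phases have unit modulus)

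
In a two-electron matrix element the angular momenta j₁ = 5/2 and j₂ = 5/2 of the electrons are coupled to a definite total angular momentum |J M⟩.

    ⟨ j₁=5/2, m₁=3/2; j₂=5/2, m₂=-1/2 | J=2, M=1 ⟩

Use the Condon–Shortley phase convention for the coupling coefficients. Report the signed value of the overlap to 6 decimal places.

√[5·3!2!2!/8! · 4!1!2!3!3!1!] = √(36/7)
  +(−1)^0/∏(0,3,1,2,1,0)! = 1/12  (running 1/12)
  +(−1)^1/∏(1,2,0,1,2,1)! = -1/4  (running -1/6)
⟨..|..⟩ = √(36/7)·(-1/6) = -0.377964

−√(1/7) ≈ -0.377964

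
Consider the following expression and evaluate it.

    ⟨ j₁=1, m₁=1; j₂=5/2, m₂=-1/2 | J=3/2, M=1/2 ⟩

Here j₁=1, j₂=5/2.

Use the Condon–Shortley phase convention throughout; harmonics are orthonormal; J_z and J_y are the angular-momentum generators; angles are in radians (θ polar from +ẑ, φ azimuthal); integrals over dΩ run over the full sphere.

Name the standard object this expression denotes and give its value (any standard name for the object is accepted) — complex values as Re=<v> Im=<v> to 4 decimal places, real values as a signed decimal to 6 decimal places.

This is a Clebsch–Gordan (vector-coupling) coefficient.
triangle: 2!·0!·3!/6! = 12/720
(j±m)!: 2!·0!·2!·3!·2!·1! = 48
prefactor² = (2J+1)·Δ·N² = 16/5
  k=0: +1/(0!·2!·0!·2!·0!·1!) = 1/4
Σ = 1/4  ⇒  CG² = 16/5·(1/4)² = 1/5
CG = +√(1/5) = +0.447214

Clebsch–Gordan coefficient, +√(1/5) ≈ +0.447214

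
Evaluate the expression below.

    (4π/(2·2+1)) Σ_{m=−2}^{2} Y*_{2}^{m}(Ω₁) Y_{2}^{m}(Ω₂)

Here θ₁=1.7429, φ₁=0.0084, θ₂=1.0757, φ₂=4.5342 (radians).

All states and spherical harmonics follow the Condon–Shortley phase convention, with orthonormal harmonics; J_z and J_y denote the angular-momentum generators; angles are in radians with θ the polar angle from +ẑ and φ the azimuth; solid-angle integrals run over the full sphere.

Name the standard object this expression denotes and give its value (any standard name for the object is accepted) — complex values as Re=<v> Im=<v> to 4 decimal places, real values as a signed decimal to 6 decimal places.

Legendre polynomial (addition theorem), -0.412018

This sum is the spherical-harmonic addition theorem: it equals the Legendre polynomial P_l(cos γ) of the angle γ between the two directions.
Addition theorem: P_2(cos γ) = (4π/5) Σ_m Y*_{lm}(Ω₁) Y_{lm}(Ω₂), m = −2…2:
  m=-2: Y*=+0.374892+0.006299i  Y=-0.280286-0.104343i  product -0.104420-0.040883i
  m=-1: Y*=-0.130344-0.001095i  Y=-0.057247+0.317862i  product +0.007810-0.041369i
  m=+0: Y*=-0.287642-0.000000i  Y=-0.101806+0.000000i  product +0.029284+0.000000i
  m=+1: Y*=+0.130344-0.001095i  Y=+0.057247+0.317862i  product +0.007810+0.041369i
  m=+2: Y*=+0.374892-0.006299i  Y=-0.280286+0.104343i  product -0.104420+0.040883i
Accumulated sum -0.163937+0.000000i; after 4π/(2l+1) scaling, -0.412018+0.000000i ⇒ P_2 = -0.412018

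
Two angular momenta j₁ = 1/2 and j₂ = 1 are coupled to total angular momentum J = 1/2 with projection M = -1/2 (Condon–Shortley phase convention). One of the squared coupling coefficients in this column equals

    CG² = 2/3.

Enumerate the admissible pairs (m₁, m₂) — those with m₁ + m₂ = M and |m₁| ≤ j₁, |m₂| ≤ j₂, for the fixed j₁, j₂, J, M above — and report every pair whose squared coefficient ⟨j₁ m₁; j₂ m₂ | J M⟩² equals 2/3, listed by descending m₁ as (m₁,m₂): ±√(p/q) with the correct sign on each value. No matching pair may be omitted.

Admissible pairs with m₁+m₂ = M = -1/2: (-1/2,0), (1/2,-1)
  (m₁,m₂)=(1/2,-1): CG² = 2/3, CG = +√(2/3)   ← matches the target
  (m₁,m₂)=(-1/2,0): CG² = 1/3, CG = −√(1/3)
Pairs with CG² = 2/3: (1/2,-1): +√(2/3)

(1/2,-1): +√(2/3)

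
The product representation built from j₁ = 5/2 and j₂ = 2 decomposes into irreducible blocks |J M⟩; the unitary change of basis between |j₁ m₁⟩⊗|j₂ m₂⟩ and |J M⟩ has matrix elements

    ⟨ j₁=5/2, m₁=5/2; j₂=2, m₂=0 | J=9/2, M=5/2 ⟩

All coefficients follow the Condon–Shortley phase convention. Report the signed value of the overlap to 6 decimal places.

j₁+j₂−J=0  J+j₁−j₂=5  J−j₁+j₂=4  j₁+j₂+J+1=10
(j₁±m₁, j₂±m₂, J±M) = (5,0,2,2,7,2)
P² = 38400
sum k=0..0:
  [0] +1/480 = 1/480
S = 1/480
C² = P²·S² = 1/6 ; C = +0.408248

+√(1/6) ≈ +0.408248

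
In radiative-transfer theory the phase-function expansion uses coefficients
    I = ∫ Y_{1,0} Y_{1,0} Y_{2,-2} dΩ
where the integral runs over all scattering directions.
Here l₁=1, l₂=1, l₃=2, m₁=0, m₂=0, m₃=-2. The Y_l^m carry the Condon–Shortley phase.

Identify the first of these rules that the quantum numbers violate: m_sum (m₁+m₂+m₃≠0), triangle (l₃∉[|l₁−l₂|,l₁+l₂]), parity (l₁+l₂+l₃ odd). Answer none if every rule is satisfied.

azimuthal sum: 0 + 0 − 2 = -2  ✗
0 ≤ 2 ≤ 2 (triangle on l)
L = 1 + 1 + 2 = 4 (even)

m_sum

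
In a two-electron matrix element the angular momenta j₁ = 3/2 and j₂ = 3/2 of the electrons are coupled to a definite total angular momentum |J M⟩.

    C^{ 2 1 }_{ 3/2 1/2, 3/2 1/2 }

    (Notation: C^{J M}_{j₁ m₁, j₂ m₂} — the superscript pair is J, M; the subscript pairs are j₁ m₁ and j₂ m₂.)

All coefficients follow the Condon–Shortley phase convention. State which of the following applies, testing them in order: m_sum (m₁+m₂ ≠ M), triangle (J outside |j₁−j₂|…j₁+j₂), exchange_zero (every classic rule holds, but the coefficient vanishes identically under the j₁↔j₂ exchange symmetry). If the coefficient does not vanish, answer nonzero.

m-sum: m₁+m₂ = 1/2+1/2 = 1, M = 1  ✓
triangle: |j₁−j₂| = 0 ≤ J = 2 ≤ j₁+j₂ = 3  ✓
exchange: j₁=j₂ and m₁=m₂, and (−1)^(j₁+j₂−J) = (−1)^1 = −1 forces ⟨j₁m₁;j₂m₂|JM⟩ = −⟨j₂m₂;j₁m₁|JM⟩ = −⟨j₁m₁;j₂m₂|JM⟩ ⇒ the coefficient vanishes identically
Racah sum check: Σ_k collapses to 0 ⇒ CG = 0

exchange_zero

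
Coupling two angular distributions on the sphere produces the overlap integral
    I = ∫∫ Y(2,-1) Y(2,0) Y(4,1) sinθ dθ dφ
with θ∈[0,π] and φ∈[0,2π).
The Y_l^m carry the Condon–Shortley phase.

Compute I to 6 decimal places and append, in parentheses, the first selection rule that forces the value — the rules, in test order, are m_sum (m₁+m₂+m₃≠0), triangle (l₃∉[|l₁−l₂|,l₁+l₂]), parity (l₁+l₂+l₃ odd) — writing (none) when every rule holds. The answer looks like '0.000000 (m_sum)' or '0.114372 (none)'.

-0.220728 (none)

Checks pass: Σm=0; 8 even; l₃=4∈[0,4].
(2·2+1)(2·2+1)(2·4+1) = 225
Δ: 0! 4! 4! / 9! → 1/630
sum: t=0:+1/16 = 1/16
3j²(2 2 4; 0 0 0) = Δ·Π!·Σ² = 2/35  (sign +1)
sum: t=0:+1/24 = 1/24
3j²(2 2 4; -1 0 1) = Δ·Π!·Σ² = 1/21  (sign -1)
combine: 4πI² = 225·2/35·1/21 = 30/49
take √, sign -1: I = -0.22072812
No selection rule forces the value: the integral is nonzero (none).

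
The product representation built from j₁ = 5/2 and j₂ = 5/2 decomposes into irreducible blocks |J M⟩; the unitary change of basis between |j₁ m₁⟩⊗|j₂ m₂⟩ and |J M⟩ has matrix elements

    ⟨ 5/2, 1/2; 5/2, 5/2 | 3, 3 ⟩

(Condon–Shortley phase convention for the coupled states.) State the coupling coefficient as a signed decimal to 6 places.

+0.527046

√[7·2!3!3!/9! · 3!2!5!0!6!0!] = √(1440)
  +(−1)^2/∏(2,0,0,3,3,0)! = 1/72  (running 1/72)
⟨..|..⟩ = √(1440)·(1/72) = +0.527046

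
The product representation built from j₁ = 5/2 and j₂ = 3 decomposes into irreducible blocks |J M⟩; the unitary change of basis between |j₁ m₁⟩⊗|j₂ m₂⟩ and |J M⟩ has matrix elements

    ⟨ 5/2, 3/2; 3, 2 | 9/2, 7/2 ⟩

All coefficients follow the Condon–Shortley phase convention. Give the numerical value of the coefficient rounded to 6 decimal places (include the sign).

−√(1/99) ≈ -0.100504

triangle: 1!·4!·5!/11! = 2880/39916800
(j±m)!: 4!·1!·5!·1!·8!·1! = 116121600
prefactor² = (2J+1)·Δ·N² = 921600/11
  k=0: +1/(0!·1!·1!·5!·3!·0!) = 1/720
  k=1: −1/(1!·0!·0!·4!·4!·1!) = -1/576
Σ = -1/2880  ⇒  CG² = 921600/11·(-1/2880)² = 1/99
CG = −√(1/99) = -0.100504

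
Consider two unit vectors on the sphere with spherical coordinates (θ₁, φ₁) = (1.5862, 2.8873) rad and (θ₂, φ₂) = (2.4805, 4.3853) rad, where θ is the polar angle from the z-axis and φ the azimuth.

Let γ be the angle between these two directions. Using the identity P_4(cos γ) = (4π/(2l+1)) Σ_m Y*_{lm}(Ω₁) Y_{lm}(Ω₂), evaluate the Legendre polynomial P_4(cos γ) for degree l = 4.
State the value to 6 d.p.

Expand P_4 via completeness: Σ_{m} conj(Y_{4,m}) at Ω₁ times Y_{4,m} at Ω₂ —
  term(m=-4) = (0.026645, 0.007986)   from Y*(Ω₁)=(0.232562, -0.376250), Y(Ω₂)=(0.016315, 0.060734)
  term(m=-3) = (-0.000955, 0.004302)   from Y*(Ω₁)=(0.013931, -0.013318), Y(Ω₂)=(-0.190070, 0.127133)
  term(m=-2) = (0.140027, 0.020532)   from Y*(Ω₁)=(-0.291630, 0.162584), Y(Ω₂)=(-0.336359, -0.257926)
  term(m=-1) = (-0.000496, 0.006800)   from Y*(Ω₁)=(-0.021144, 0.005496), Y(Ω₂)=(0.100269, -0.295538)
  term(m=+0) = (-0.070504, 0.000000)   from Y*(Ω₁)=(0.316604, -0.000000), Y(Ω₂)=(-0.222688, 0.000000)
  term(m=+1) = (-0.000496, -0.006800)   from Y*(Ω₁)=(0.021144, 0.005496), Y(Ω₂)=(-0.100269, -0.295538)
  term(m=+2) = (0.140027, -0.020532)   from Y*(Ω₁)=(-0.291630, -0.162584), Y(Ω₂)=(-0.336359, 0.257926)
  term(m=+3) = (-0.000955, -0.004302)   from Y*(Ω₁)=(-0.013931, -0.013318), Y(Ω₂)=(0.190070, 0.127133)
  term(m=+4) = (0.026645, -0.007986)   from Y*(Ω₁)=(0.232562, 0.376250), Y(Ω₂)=(0.016315, -0.060734)
Total Σ_m = (0.259939, 0.000000). Multiply by 1.396263: (0.362943, 0.000000). P_4(cos γ) = 0.362943

0.362943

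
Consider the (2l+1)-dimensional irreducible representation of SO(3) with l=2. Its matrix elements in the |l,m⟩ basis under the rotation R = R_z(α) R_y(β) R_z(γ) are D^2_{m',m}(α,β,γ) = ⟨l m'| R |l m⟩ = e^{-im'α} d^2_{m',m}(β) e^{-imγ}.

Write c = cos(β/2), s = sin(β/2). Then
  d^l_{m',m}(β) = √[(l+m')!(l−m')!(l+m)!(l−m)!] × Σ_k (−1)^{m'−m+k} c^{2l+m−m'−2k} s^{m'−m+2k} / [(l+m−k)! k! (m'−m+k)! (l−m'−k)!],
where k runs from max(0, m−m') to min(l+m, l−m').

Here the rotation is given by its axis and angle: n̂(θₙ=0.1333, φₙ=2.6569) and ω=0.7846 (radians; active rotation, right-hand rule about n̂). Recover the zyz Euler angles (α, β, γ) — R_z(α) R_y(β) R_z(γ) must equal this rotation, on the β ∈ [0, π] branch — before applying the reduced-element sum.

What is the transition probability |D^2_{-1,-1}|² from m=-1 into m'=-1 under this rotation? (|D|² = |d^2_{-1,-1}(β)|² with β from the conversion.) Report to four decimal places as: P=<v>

P=0.9744

Axis–angle → zyz. n̂ = (sinθₙcosφₙ, sinθₙsinφₙ, cosθₙ) = (-0.117597, +0.061926, +0.991129), ω = 0.7846.
R = I cosω + sinω [n̂]ₓ + (1−cosω) n̂n̂ᵀ gives
  R = [+0.711714, -0.702403, +0.009681; +0.698145, +0.708792, +0.101029; -0.077825, -0.065145, +0.994836]
β = atan2(√(R₁₃²+R₂₃²), R₃₃) = 0.101667; α = atan2(R₂₃, R₁₃) mod 2π = 1.475266; γ = atan2(R₃₂, −R₃₁) mod 2π = 5.586244
D^2_{-1,-1}(1.4753,0.1017,5.5862) = e^{-i·-1·1.4753}·d^2_{-1,-1}(0.1017)·e^{-i·-1·5.5862}. Compute d first:
c=cos(0.101667/2)=0.998708, s=sin(0.101667/2)=0.050812; N=√[1·6·1·6]=6.000000
Admissible k: 0..1 (factorial args all ≥0)
  k=0: (−1)^0·6.0000/(6)·0.9987^4·0.0508^0 = +0.994843
  k=1: (−1)^1·6.0000/(2)·0.9987^2·0.0508^2 = -0.007726
d^2_{-1,-1}(0.1017) = +0.994843 -0.007726 = +0.987117
|D^2_{-1,-1}|² = |d^2_{-1,-1}(β)|² = (+0.987117)² = 0.974401 (the z-rotation phases have unit modulus)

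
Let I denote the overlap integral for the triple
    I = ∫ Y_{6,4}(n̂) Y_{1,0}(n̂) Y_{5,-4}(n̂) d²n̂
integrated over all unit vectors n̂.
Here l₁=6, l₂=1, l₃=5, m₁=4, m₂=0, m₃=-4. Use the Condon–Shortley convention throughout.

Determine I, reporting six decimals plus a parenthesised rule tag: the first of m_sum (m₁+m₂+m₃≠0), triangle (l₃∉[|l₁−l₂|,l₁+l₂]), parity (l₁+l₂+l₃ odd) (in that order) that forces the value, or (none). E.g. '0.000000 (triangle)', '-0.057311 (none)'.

m-sum 0 ✓  L=12 even ✓  5≤5≤7 ✓
Π(2lᵢ+1) = 13×3×11 = 429
triangle coeff Δ(6,1,5) = 1/858
Σ_t [1,1]: t=1:−1/14400 = -1/14400
(3j)²=6/143 [(6 1 5; 0 0 0)], sign=+1
Σ_t [1,1]: t=1:−1/362880 = -1/362880
(3j)²=10/429 [(6 1 5; 4 0 -4)], sign=+1
⇒ 4πI² = 60/143
I = (+1)√(60/143/(4π)) = 0.18272698
No selection rule forces the value: the integral is nonzero (none).

0.182727 (none)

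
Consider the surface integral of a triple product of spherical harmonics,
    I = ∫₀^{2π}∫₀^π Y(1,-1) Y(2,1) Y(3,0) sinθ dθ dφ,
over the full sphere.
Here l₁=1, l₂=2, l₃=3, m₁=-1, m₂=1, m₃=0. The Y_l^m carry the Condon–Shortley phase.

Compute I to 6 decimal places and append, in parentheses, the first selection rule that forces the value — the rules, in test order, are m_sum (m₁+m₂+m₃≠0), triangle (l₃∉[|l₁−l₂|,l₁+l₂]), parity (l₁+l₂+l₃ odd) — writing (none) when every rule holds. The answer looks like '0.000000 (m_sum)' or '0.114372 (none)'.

m-sum 0 ✓  L=6 even ✓  1≤3≤3 ✓
Π(2lᵢ+1) = 3×5×7 = 105
triangle coeff Δ(1,2,3) = 1/105
Σ_t [0,0]: t=0:+1/4 = 1/4
(3j)²=3/35 [(1 2 3; 0 0 0)], sign=-1
Σ_t [0,0]: t=0:+1/12 = 1/12
(3j)²=1/35 [(1 2 3; -1 1 0)], sign=-1
⇒ 4πI² = 9/35
I = (+1)√(9/35/(4π)) = 0.14304817
No selection rule forces the value: the integral is nonzero (none).

0.143048 (none)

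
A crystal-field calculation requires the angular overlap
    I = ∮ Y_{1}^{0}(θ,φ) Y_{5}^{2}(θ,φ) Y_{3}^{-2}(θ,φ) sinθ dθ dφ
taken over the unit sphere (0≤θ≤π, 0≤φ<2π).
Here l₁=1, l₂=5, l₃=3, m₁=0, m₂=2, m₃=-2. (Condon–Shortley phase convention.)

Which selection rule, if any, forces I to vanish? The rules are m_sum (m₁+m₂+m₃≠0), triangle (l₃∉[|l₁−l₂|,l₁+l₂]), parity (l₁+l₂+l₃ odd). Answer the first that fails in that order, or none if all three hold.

azimuthal sum: 0 + 2 − 2 = 0  ✓
l₃ must lie in [4,6]; have l₃=3  ✗
L = 1 + 5 + 3 = 9 (odd)

triangle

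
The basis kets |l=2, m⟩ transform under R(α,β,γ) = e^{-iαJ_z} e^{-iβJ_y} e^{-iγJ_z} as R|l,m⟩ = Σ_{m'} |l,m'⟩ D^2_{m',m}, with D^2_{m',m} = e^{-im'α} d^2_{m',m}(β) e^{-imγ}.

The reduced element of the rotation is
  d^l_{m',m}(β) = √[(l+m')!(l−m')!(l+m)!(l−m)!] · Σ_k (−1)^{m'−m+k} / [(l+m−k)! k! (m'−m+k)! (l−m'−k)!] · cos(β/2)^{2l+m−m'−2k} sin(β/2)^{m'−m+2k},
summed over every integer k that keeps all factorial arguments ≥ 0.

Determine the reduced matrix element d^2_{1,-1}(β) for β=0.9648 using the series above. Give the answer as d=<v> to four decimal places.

d=0.4604

d^2_{1,-1}(β=0.9648) via the finite sum:
With c≡cos(β/2)=0.885884 and s≡sin(β/2)=0.463907, N=[6·1·1·6]^{1/2}=6.000000
The bounds max(0,m−m')=0 and min(l+m,l−m')=1 give 2 terms
  k=0: (−1)^2·6.0000/(2)·0.8859^2·0.4639^2 = +0.506683
  k=1: (−1)^3·6.0000/(6)·0.8859^0·0.4639^4 = -0.046315
d^2_{1,-1}(0.9648) = +0.506683 -0.046315 = +0.460368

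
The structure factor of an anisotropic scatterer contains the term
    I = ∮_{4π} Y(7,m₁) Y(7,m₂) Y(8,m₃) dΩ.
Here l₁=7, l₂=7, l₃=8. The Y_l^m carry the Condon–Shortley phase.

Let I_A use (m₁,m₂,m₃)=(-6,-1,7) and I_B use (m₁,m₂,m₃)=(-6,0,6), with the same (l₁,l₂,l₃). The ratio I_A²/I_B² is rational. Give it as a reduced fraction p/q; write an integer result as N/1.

1500/1183

Same 7,7,8: normalisation and zero-m 3j drop out of the ratio.
A: Δ: 6! 8! 8! / 23! → 1/22086194130; sum: t=5:−1/24385536000 t=6:+1/146313216000 = -1/29262643200; 3j²(7 7 8; -6 -1 7) = Δ·Π!·Σ² = 650/52003  (sign +1)
B: Δ: 6! 8! 8! / 23! → 1/22086194130; sum: t=5:−1/6967296000 t=6:+1/18289152000 = -13/146313216000; 3j²(7 7 8; -6 0 6) = Δ·Π!·Σ² = 2197/222870  (sign -1)
I_A²/I_B² = (650/52003)/(2197/222870) = 1500/1183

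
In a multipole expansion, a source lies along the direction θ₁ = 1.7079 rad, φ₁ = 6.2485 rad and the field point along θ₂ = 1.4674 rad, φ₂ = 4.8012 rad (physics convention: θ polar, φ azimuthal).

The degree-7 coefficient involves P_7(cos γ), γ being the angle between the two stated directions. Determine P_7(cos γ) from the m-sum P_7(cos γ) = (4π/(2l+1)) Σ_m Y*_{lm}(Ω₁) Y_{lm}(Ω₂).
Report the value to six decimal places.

Addition theorem: P_7(cos γ) = (4π/15) Σ_m Y*_{lm}(Ω₁) Y_{lm}(Ω₂), m = −7…7:
  m=-7: Y*=0.45437 - 0.11254j  Y=-0.28051 - 0.39153j  product -0.17152 - 0.14633j
  m=-6: Y*=-0.23644 + 0.04993j  Y=-0.16107 + 0.09500j  product 0.03334 - 0.03050j
  m=-5: Y*=-0.26106 + 0.04573j  Y=-0.13222 - 0.27791j  product 0.04723 + 0.06650j
  m=-4: Y*=0.26375 - 0.03683j  Y=-0.19890 + 0.07379j  product -0.04974 + 0.02679j
  m=-3: Y*=0.19436 - 0.02030j  Y=-0.06631 - 0.24295j  product -0.01782 - 0.04587j
  m=-2: Y*=-0.27204 + 0.01890j  Y=-0.21770 + 0.03908j  product 0.05849 - 0.01475j
  m=-1: Y*=-0.16746 + 0.00581j  Y=-0.02038 - 0.22893j  product 0.00474 + 0.03822j
  m=+0: Y*=0.27396 + 0.00000j  Y=-0.22357 + 0.00000j  product -0.06125 + 0.00000j
  m=+1: Y*=0.16746 + 0.00581j  Y=0.02038 - 0.22893j  product 0.00474 - 0.03822j
  m=+2: Y*=-0.27204 - 0.01890j  Y=-0.21770 - 0.03908j  product 0.05849 + 0.01475j
  m=+3: Y*=-0.19436 - 0.02030j  Y=0.06631 - 0.24295j  product -0.01782 + 0.04587j
  m=+4: Y*=0.26375 + 0.03683j  Y=-0.19890 - 0.07379j  product -0.04974 - 0.02679j
  m=+5: Y*=0.26106 + 0.04573j  Y=0.13222 - 0.27791j  product 0.04723 - 0.06650j
  m=+6: Y*=-0.23644 - 0.04993j  Y=-0.16107 - 0.09500j  product 0.03334 + 0.03050j
  m=+7: Y*=-0.45437 - 0.11254j  Y=0.28051 - 0.39153j  product -0.17152 + 0.14633j
Accumulated sum -0.25182 + 0.00000j; after 4π/(2l+1) scaling, -0.21096 + 0.00000j ⇒ P_7 = -0.210961

-0.210961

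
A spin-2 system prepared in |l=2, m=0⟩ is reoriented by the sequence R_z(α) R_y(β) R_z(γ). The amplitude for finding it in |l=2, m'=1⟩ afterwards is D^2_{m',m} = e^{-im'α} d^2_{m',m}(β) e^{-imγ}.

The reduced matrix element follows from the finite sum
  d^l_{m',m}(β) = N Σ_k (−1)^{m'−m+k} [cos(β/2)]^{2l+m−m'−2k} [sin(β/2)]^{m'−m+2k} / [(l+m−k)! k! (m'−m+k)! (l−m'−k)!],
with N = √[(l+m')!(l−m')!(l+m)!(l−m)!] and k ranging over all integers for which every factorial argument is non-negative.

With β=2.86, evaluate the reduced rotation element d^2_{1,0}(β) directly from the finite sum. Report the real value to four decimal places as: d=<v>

d^2_{1,0}(β=2.8600) via the finite sum:
With c≡cos(β/2)=0.140332 and s≡sin(β/2)=0.990105, N=[6·1·2·2]^{1/2}=4.898979
k: max(0,(0)−(1))=0 … min(2+(0),2−(1))=1
  k=0: (−1)^1·4.8990/(2)·0.1403^3·0.9901^1 = -0.006702
  k=1: (−1)^2·4.8990/(2)·0.1403^1·0.9901^3 = +0.333637
d^2_{1,0}(2.8600) = -0.006702 +0.333637 = +0.326935

d=0.3269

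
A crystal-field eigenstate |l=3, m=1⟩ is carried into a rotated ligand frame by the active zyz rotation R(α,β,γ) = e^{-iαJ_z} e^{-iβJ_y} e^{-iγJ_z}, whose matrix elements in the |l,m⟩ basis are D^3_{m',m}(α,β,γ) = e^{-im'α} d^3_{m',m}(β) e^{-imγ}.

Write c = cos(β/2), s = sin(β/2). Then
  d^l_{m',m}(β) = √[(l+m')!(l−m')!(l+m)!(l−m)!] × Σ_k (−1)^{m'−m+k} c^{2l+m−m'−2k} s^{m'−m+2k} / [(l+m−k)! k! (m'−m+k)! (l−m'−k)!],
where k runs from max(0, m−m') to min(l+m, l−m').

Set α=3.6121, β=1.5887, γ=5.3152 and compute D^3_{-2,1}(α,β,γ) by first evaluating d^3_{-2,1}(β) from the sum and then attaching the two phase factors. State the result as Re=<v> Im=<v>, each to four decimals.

Split into d^3_{-2,1}(β=1.5887) × two z-phases.
With c≡cos(β/2)=0.700749 and s≡sin(β/2)=0.713408, N=[1·120·24·2]^{1/2}=75.894664
k: max(0,(1)−(-2))=3 … min(3+(1),3−(-2))=4
  k=3: (−1)^0·75.8947/(12)·0.7007^3·0.7134^3 = +0.790189
  k=4: (−1)^1·75.8947/(24)·0.7007^1·0.7134^5 = -0.409499
d^3_{-2,1}(1.5887) = +0.790189 -0.409499 = +0.380690
D = (+0.588968+0.808156i)·(+0.380690)·(+0.566960+0.823745i) = -0.126310+0.359125i

Re=-0.1263 Im=0.3591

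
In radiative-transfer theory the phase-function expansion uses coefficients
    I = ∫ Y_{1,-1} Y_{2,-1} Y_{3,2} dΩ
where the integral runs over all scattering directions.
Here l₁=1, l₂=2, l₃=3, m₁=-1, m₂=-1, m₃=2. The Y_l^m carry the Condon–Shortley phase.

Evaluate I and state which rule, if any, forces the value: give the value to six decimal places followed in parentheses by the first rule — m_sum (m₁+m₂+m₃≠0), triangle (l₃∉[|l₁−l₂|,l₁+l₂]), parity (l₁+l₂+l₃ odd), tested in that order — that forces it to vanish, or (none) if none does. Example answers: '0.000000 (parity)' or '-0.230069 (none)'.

0.261169 (none)

m-sum 0 ✓  L=6 even ✓  1≤3≤3 ✓
Π(2lᵢ+1) = 3×5×7 = 105
triangle coeff Δ(1,2,3) = 1/105
Σ_t [0,0]: t=0:+1/4 = 1/4
(3j)²=3/35 [(1 2 3; 0 0 0)], sign=-1
Σ_t [0,0]: t=0:+1/12 = 1/12
(3j)²=2/21 [(1 2 3; -1 -1 2)], sign=-1
⇒ 4πI² = 6/7
I = (+1)√(6/7/(4π)) = 0.26116903
No selection rule forces the value: the integral is nonzero (none).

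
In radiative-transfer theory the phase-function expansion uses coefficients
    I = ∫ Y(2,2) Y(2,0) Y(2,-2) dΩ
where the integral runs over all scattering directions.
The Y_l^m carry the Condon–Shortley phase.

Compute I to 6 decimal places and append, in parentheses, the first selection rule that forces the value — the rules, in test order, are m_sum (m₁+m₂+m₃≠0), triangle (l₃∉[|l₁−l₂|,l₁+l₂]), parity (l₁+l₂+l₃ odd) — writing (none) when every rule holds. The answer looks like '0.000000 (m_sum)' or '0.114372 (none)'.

-0.180224 (none)

Checks pass: Σm=0; 6 even; l₃=2∈[0,4].
(2·2+1)(2·2+1)(2·2+1) = 125
Δ: 2! 2! 2! / 7! → 1/630
sum: t=0:+1/8 t=1:−1/1 t=2:+1/8 = -3/4
3j²(2 2 2; 0 0 0) = Δ·Π!·Σ² = 2/35  (sign -1)
sum: t=0:+1/8 = 1/8
3j²(2 2 2; 2 0 -2) = Δ·Π!·Σ² = 2/35  (sign +1)
combine: 4πI² = 125·2/35·2/35 = 20/49
take √, sign -1: I = -0.18022375
No selection rule forces the value: the integral is nonzero (none).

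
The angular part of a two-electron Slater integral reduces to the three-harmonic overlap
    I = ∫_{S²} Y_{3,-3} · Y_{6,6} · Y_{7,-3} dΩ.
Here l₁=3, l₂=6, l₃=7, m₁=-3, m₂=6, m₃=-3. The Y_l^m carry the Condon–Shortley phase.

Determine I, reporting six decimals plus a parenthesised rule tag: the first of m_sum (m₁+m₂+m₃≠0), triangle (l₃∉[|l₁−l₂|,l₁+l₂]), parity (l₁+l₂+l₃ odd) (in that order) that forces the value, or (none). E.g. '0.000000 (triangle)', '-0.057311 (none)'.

m-sum 0 ✓  L=16 even ✓  3≤7≤9 ✓
Π(2lᵢ+1) = 7×13×15 = 1365
triangle coeff Δ(3,6,7) = 1/2042040
Σ_t [0,2]: t=0:+1/207360 t=1:−1/57600 t=2:+1/207360 = -1/129600
(3j)²=168/12155 [(3 6 7; 0 0 0)], sign=+1
Σ_t [2,2]: t=2:+1/174182400 = 1/174182400
(3j)²=3/6188 [(3 6 7; -3 6 -3)], sign=+1
⇒ 4πI² = 378/41327
I = (+1)√(378/41327/(4π)) = 0.02697889
No selection rule forces the value: the integral is nonzero (none).

0.026979 (none)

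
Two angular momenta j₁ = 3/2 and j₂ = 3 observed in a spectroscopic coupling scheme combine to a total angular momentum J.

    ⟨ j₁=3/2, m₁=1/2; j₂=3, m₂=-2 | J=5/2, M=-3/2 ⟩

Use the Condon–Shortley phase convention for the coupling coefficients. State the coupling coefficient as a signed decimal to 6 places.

√[6·2!1!4!/8! · 2!1!1!5!1!4!] = √(288/7)
  +(−1)^0/∏(0,2,1,1,0,3)! = 1/12  (running 1/12)
  +(−1)^1/∏(1,1,0,0,1,4)! = -1/24  (running 1/24)
⟨..|..⟩ = √(288/7)·(1/24) = +0.267261

+0.267261  (= +√(1/14))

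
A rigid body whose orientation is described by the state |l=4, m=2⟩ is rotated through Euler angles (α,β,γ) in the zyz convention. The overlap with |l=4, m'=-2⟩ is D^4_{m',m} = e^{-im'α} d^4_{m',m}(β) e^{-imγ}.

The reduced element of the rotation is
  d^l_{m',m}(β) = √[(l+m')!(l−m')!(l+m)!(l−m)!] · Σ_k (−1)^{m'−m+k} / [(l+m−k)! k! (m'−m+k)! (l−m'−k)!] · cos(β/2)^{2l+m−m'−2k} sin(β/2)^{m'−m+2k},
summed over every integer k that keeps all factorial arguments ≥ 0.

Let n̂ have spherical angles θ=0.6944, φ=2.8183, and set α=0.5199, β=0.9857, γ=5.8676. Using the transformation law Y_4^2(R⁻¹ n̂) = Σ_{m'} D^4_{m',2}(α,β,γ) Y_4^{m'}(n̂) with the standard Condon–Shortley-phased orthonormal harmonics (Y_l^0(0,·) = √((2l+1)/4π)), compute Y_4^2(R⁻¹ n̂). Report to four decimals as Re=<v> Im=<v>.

Need the full column D^4_{m',2} for m'=−4..4 at α=0.5199, β=0.9857, γ=5.8676.
cos(β/2)=0.880988, sin(β/2)=0.473139
d^4_{-4,2}: single k=6 term ⇒ +0.046073;  D = -0.044851+0.010541i
d^4_{-3,2}: k∈[5..6] ⇒ +0.181986 -0.017497 = +0.164489;  D = -0.120274+0.112209i
d^4_{-2,2}: k∈[4..6] ⇒ +0.452819 -0.104484 +0.002511 = +0.350846;  D = -0.103741+0.335158i
d^4_{-1,2}: k∈[3..5] ⇒ +0.794932 -0.343921 +0.019839 = +0.470851;  D = +0.102628+0.459530i
d^4_{0,2}: k∈[2..4] ⇒ +0.992929 -0.763701 +0.082602 = +0.311829;  D = +0.210177+0.230355i
d^4_{1,2}: k∈[1..3] ⇒ +0.826827 -1.192398 +0.229280 = -0.136291;  D = -0.129742-0.041742i
d^4_{2,2}: k∈[0..2] ⇒ +0.362877 -1.255966 +0.452819 = -0.440270;  D = -0.430723+0.091188i
d^4_{3,2}: k∈[0..1] ⇒ -0.729193 +0.630958 = -0.098235;  D = -0.073298+0.065402i
d^4_{4,2}: single k=0 term ⇒ +0.553829;  D = +0.175460-0.525300i
Y_4^{m'}(θ=0.6944,φ=2.8183) and Σ D·Y over m':
  (-0.0449+0.0105i)·(+0.0203+0.0714i)  (-0.1203+0.1122i)·(-0.1425-0.2079i)  (-0.1037+0.3352i)·(+0.3426+0.2586i)  (+0.1026+0.4595i)·(-0.2500-0.0838i)  (+0.2102+0.2304i)·(-0.2656+0.0000i)  (-0.1297-0.0417i)·(+0.2500-0.0838i)  (-0.4307+0.0912i)·(+0.3426-0.2586i)  (-0.0733+0.0654i)·(+0.1425-0.2079i)  (+0.1755-0.5253i)·(+0.0203-0.0714i)
Y_4^2(R⁻¹ n̂) = -0.317095+0.053761i

Re=-0.3171 Im=0.0538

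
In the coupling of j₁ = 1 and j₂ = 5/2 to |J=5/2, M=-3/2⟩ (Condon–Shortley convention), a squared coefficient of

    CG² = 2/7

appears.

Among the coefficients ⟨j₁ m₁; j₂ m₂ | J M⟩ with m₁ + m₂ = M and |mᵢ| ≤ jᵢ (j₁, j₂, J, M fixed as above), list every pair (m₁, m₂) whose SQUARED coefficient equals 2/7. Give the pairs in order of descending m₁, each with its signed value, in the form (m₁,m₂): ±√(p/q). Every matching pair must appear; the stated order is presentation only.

(1,-5/2): +√(2/7)

Admissible pairs with m₁+m₂ = M = -3/2: (-1,-1/2), (0,-3/2), (1,-5/2)
  (m₁,m₂)=(1,-5/2): CG² = 2/7, CG = +√(2/7)   ← matches the target
  (m₁,m₂)=(0,-3/2): CG² = 9/35, CG = +√(9/35)
  (m₁,m₂)=(-1,-1/2): CG² = 16/35, CG = −√(16/35)
Pairs with CG² = 2/7: (1,-5/2): +√(2/7)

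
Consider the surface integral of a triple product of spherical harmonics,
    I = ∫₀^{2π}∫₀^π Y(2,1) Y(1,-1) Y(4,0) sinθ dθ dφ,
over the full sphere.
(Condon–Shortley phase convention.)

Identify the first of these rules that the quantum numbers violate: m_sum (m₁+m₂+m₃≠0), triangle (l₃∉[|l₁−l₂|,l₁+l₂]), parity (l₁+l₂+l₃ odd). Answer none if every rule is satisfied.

triangle

Σmᵢ = 0  ✓
l₃∈[|l₁−l₂|,l₁+l₂]=[1,3] required, l₃=4 fails  ✗
Σlᵢ = 7 ⇒ odd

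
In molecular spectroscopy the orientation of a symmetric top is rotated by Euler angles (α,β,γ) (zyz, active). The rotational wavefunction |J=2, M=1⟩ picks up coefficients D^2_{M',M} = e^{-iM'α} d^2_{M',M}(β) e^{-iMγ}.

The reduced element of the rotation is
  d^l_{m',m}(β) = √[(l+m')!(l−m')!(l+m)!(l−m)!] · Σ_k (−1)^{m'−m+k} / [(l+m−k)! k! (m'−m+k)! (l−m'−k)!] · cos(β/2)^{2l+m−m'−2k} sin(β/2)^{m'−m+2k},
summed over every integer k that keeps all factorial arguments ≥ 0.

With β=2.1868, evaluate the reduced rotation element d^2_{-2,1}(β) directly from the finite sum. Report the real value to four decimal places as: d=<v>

d^2_{-2,1}(β=2.1868) via the finite sum:
c=cos(2.186800/2)=0.459468, s=sin(2.186800/2)=0.888194; N=√[1·24·6·1]=12.000000
The bounds max(0,m−m')=3 and min(l+m,l−m')=3 give 1 term
  k=3: (−1)^0·12.0000/(6)·0.4595^1·0.8882^3 = +0.643886
d^2_{-2,1}(2.1868) = +0.643886

d=0.6439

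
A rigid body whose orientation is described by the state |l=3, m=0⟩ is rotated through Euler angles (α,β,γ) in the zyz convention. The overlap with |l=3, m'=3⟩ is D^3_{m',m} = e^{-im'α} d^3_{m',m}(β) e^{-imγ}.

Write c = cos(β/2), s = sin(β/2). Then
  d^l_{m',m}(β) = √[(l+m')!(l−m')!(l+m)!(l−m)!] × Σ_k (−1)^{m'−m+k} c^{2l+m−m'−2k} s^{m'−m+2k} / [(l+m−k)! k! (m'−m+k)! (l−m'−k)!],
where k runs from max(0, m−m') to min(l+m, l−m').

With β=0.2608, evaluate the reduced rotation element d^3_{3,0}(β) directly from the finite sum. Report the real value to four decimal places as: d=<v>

d^3_{3,0}(β=0.2608) via the finite sum:
Half-angle: c=0.991510, s=0.130031. N=√(720·1·6·6)=160.996894
Admissible k: 0..0 (factorial args all ≥0)
  k=0: (−1)^3·160.9969/(36)·0.9915^3·0.1300^3 = -0.009584
d^3_{3,0}(0.2608) = -0.009584

d=-0.0096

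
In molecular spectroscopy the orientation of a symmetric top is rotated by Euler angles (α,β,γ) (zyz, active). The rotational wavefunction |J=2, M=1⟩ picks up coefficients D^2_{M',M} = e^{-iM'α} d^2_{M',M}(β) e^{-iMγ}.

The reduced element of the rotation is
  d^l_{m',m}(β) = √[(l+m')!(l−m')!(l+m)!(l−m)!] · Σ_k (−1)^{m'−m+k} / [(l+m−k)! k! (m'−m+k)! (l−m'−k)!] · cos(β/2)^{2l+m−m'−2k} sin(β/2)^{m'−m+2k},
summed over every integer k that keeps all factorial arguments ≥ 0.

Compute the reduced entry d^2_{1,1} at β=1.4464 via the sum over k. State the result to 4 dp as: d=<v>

d^2_{1,1}(β=1.4464) via the finite sum:
c=cos(1.446400/2)=0.749692, s=sin(1.446400/2)=0.661787; N=√[6·1·6·1]=6.000000
Admissible k: 0..1 (factorial args all ≥0)
  k=0: (−1)^0·6.0000/(6)·0.7497^4·0.6618^0 = +0.315887
  k=1: (−1)^1·6.0000/(2)·0.7497^2·0.6618^2 = -0.738454
d^2_{1,1}(1.4464) = +0.315887 -0.738454 = -0.422567

d=-0.4226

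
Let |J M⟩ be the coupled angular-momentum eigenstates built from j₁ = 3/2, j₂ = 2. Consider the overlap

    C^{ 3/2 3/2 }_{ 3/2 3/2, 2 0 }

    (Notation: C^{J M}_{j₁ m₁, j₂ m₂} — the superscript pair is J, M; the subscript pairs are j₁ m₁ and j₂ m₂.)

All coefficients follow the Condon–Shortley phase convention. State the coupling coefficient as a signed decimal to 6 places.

+0.447214  (= +√(1/5))

triangle: 2!×1!×2!/6! = 4/720
(j±m)!: 3!×0!×2!×2!×3!×0! = 144
prefactor² = (2J+1)×Δ×N² = 16/5
  k=0: +1/(0!×2!×0!×2!×1!×0!) = 1/4
Σ = 1/4  ⇒  CG² = 16/5×(1/4)² = 1/5
CG = +√(1/5) = +0.447214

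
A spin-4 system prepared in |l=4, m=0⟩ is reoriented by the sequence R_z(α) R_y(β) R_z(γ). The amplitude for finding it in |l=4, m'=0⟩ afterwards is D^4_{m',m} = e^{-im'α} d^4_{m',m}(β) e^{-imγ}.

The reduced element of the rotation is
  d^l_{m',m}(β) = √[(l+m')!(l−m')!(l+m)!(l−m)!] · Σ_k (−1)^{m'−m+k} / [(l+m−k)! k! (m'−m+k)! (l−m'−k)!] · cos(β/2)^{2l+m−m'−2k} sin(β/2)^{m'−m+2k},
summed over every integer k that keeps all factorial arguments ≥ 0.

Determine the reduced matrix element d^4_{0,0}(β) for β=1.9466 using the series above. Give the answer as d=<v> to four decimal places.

d=-0.0508

d^4_{0,0}(β=1.9466) via the finite sum:
With c≡cos(β/2)=0.562574 and s≡sin(β/2)=0.826747, N=[24·24·24·24]^{1/2}=576.000000
k: max(0,(0)−(0))=0 … min(4+(0),4−(0))=4
  k=0: (−1)^0·576.0000/(576)·0.5626^8·0.8267^0 = +0.010033
  k=1: (−1)^1·576.0000/(36)·0.5626^6·0.8267^2 = -0.346692
  k=2: (−1)^2·576.0000/(16)·0.5626^4·0.8267^4 = +1.684659
  k=3: (−1)^3·576.0000/(36)·0.5626^2·0.8267^6 = -1.617017
  k=4: (−1)^4·576.0000/(576)·0.5626^0·0.8267^8 = +0.218263
d^4_{0,0}(1.9466) = +0.010033 -0.346692 +1.684659 -1.617017 +0.218263 = -0.050755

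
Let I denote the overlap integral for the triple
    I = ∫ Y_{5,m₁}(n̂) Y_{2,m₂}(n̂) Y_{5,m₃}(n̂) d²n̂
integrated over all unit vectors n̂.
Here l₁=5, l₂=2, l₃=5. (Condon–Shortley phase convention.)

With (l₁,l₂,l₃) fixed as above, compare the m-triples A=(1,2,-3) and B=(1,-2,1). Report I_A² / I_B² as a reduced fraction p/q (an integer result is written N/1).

56/75

Same 5,2,5: normalisation and zero-m 3j drop out of the ratio.
A: Δ: 2! 8! 2! / 13! → 1/38610; sum: t=2:+1/5760 = 1/5760; 3j²(5 2 5; 1 2 -3) = Δ·Π!·Σ² = 56/2145  (sign +1)
B: Δ: 2! 8! 2! / 13! → 1/38610; sum: t=0:+1/2304 = 1/2304; 3j²(5 2 5; 1 -2 1) = Δ·Π!·Σ² = 5/143  (sign +1)
I_A²/I_B² = (56/2145)/(5/143) = 56/75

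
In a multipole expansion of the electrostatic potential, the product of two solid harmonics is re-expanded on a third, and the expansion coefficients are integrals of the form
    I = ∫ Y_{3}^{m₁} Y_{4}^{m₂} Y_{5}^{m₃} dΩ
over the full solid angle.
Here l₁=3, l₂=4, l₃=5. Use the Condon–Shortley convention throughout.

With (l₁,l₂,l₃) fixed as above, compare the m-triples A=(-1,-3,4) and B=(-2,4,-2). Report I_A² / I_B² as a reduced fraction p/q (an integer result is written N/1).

3/20

Same 3,4,5: normalisation and zero-m 3j drop out of the ratio.
A: Δ: 2! 4! 6! / 13! → 1/180180; sum: t=0:+1/5760 t=1:−1/4320 = -1/17280; 3j²(3 4 5; -1 -3 4) = Δ·Π!·Σ² = 7/4290  (sign +1)
B: Δ: 2! 4! 6! / 13! → 1/180180; sum: t=2:+1/8640 = 1/8640; 3j²(3 4 5; -2 4 -2) = Δ·Π!·Σ² = 14/1287  (sign -1)
I_A²/I_B² = (7/4290)/(14/1287) = 3/20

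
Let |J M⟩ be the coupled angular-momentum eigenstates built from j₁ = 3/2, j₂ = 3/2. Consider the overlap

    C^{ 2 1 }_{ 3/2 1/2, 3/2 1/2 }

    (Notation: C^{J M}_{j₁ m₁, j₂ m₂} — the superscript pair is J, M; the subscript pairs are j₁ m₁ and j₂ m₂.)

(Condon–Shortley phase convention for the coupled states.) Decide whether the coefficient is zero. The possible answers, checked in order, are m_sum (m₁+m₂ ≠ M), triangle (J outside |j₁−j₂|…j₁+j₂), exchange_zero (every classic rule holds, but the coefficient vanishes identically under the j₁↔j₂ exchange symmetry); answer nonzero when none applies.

exchange_zero

m-sum: m₁+m₂ = 1/2+1/2 = 1, M = 1  ✓
triangle: |j₁−j₂| = 0 ≤ J = 2 ≤ j₁+j₂ = 3  ✓
exchange: j₁=j₂ and m₁=m₂, and (−1)^(j₁+j₂−J) = (−1)^1 = −1 forces ⟨j₁m₁;j₂m₂|JM⟩ = −⟨j₂m₂;j₁m₁|JM⟩ = −⟨j₁m₁;j₂m₂|JM⟩ ⇒ the coefficient vanishes identically
Racah sum check: Σ_k collapses to 0 ⇒ CG = 0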